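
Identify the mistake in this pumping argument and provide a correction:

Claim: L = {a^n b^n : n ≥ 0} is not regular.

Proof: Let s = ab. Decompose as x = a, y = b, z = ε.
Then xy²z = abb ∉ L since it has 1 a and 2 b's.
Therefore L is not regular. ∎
Error: The string s = ab might be shorter than the pumping length p.

Correction: Choose s = a^p b^p to ensure |s| ≥ p. Also, the decomposition is wrong: with |xy| ≤ p, y cannot include b's when s starts with p a's.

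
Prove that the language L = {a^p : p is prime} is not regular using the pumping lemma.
Assume for contradiction that L is regular, and let p ≥ 1 be the pumping length given by the pumping lemma.
Choose a prime q with q ≥ p (one exists because there are infinitely many primes) and let s = a^q. Then s ∈ L and |s| = q ≥ p.
By the pumping lemma, s = xyz for some x, y, z with |xy| ≤ p, |y| ≥ 1, and xy^i z ∈ L for every i ≥ 0.
Here y = a^k for some k with 1 ≤ k ≤ p, and xy^i z = a^(q + (i − 1)k) for every i ≥ 0.

Take i = q + 1: |xy^(q+1) z| = q + qk = q(k + 1).
Both factors satisfy q ≥ 2 and k + 1 ≥ 2, so q(k + 1) is composite, and xy^(q+1) z ∉ L.

This contradicts the pumping lemma, which requires xy^i z ∈ L for all i ≥ 0.
Hence L = {a^p : p is prime} is not regular. ∎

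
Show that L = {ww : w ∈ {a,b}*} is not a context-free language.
Assume for contradiction that L is context-free, and let p ≥ 1 be the pumping length given by the pumping lemma for CFLs.
Choose s = a^p b^p a^p b^p. Then s ∈ L (take w = a^p b^p) and |s| = 4p ≥ p.
By the CFL pumping lemma, s = uvxyz for some u, v, x, y, z with |vxy| ≤ p, |vy| ≥ 1, and uv^i xy^i z ∈ L for every i ≥ 0.

Write s as four blocks A₁ B₁ A₂ B₂ with A₁ = A₂ = a^p and B₁ = B₂ = b^p. Since |vxy| ≤ p, the window vxy lies inside at most two adjacent blocks. Take i = 0 and let t = uxz, so |t| = 4p − |vy| with 1 ≤ |vy| ≤ p. If |t| is odd, t ∉ L immediately, so assume |vy| is even (hence |vy| ≥ 2) and |t|/2 = 2p − |vy|/2, which satisfies p ≤ |t|/2 ≤ 2p − 1.

Case 1 (vxy inside A₁B₁): t = a^(p−j) b^(p−l) a^p b^p with j + l = |vy|. The second half of t has length < 2p, so it is a suffix of the trailing a^p b^p and ends in b; the first half is a^(p−j) b^(p−l) a^((j+l)/2), which ends in a because (j+l)/2 ≥ 1. The halves differ, so t ∉ L.

Case 2 (vxy inside B₁A₂, straddling the middle): t = a^p b^(p−j) a^(p−l) b^p with j + l = |vy|. If t = ww, then w is a prefix of t of length ≥ p, so w begins with a^p; and w is a suffix of t of length ≥ p, so w ends with b^p. That forces |w| ≥ 2p, contradicting |w| = |t|/2 ≤ 2p − 1. So t ∉ L.

Case 3 (vxy inside A₂B₂): t = a^p b^p a^(p−j) b^(p−l) with j + l = |vy|. The first half of t is a prefix of a^p b^p, so it begins with a; the second half is b^((j+l)/2) a^(p−j) b^(p−l), which begins with b. The halves differ, so t ∉ L.

In every case uv⁰xy⁰z = uxz ∉ L.

This contradicts the CFL pumping lemma, which requires uv^i xy^i z ∈ L for all i ≥ 0.
Hence L = {ww : w ∈ {a,b}*} is not context-free. ∎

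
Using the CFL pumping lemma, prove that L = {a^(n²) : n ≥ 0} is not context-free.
Assume for contradiction that L is context-free, and let p ≥ 1 be the pumping length given by the pumping lemma for CFLs.
Choose s = a^(p²). Then s ∈ L and |s| = p² ≥ p.
By the CFL pumping lemma, s = uvxyz for some u, v, x, y, z with |vxy| ≤ p, |vy| ≥ 1, and uv^i xy^i z ∈ L for every i ≥ 0.
All symbols are a's, so only lengths matter: let k = |vy|, with 1 ≤ k ≤ |vxy| ≤ p.

Take i = 2: |uv²xy²z| = p² + k, and p² < p² + k ≤ p² + p < (p + 1)².
So the length lies strictly between consecutive squares and is not a perfect square; uv²xy²z ∉ L.

This contradicts the CFL pumping lemma, which requires uv^i xy^i z ∈ L for all i ≥ 0.
Hence L = {a^(n²) : n ≥ 0} is not context-free. ∎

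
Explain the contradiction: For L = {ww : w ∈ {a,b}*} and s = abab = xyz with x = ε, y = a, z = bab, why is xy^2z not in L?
xy²z = aabab ∉ L

Pumping with i = 2 replaces y = a by y² = aa:
- Original: s = xyz = abab; abab splits into halves ab · ab, which are equal, so it is in L (w = ab)
- Pumped: xy²z = ε · aa · bab = aabab
- aabab has odd length 5, so it cannot be written as ww and is not in L

The pumping lemma would require xy²z ∈ L, so this decomposition yields a contradiction.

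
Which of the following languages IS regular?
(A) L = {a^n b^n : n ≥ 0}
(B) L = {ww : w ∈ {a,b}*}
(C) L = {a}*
(C) {a}*

(C) L = {a}* is regular.

This can be recognized by a finite automaton (DFA/NFA).
Regular expressions like {a}* define regular languages.

The other choices are not regular:
- {a^n b^n : n ≥ 0}: After pumping, the number of a's and b's become unequal
- {ww : w ∈ {a,b}*}: After pumping, the two halves no longer match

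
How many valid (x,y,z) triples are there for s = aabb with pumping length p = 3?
6

For s = 'aabb' with pumping length p = 3:

Constraints: |xy| ≤ 3, |y| > 0

Valid decompositions (|xy| ≤ p, |y| ≥ 1):
  • x='', y='a', z='abb'
  • x='a', y='a', z='bb'
  • x='', y='aa', z='bb'
  • x='aa', y='b', z='b'
  • x='a', y='ab', z='b'
  • x='', y='aab', z='b'

Total count: 6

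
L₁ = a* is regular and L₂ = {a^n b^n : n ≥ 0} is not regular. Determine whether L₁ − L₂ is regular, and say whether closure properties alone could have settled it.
Yes — L₁ − L₂ is regular.

The only string of a* that lies in {a^n b^n} is ε, so L₁ − L₂ = a* − {ε} = a⁺ = aa*, which is regular.

Note that the bare facts "L₁ regular, L₂ non-regular" do not settle the question by themselves: the closure of regular languages under ∪, ∩, complement and difference applies only when BOTH operands are regular. With a non-regular operand the result can come out regular or non-regular depending on the specific languages, so one has to work out L₁ − L₂ for this particular pair, as above.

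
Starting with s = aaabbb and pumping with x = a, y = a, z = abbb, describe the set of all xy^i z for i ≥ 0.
{xy^i z : i ≥ 0} = {a^(2+i) b^3 : i ≥ 0} = {aabbb, aaabbb, aaaabbb, ...}

With x = a, y = a, z = abbb: Starting with aaabbb and pumping the second 'a', we get strings with 2+i a's followed by 3 b's for i = 0, 1, 2, ...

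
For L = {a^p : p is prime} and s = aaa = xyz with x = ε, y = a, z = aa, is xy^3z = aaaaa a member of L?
Yes

xy³z = ε · aaa · aa = aaaaa.
aaaaa has length 5, which is prime, so it is in L.
(A single pumped string landing in L is not a contradiction by itself; a non-regularity proof needs some i for which xy^i z ∉ L, for every admissible decomposition.)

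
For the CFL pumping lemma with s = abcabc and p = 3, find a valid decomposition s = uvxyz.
u='ab', v='c', x='a', y='b', z='c'

For s = abcabc with pumping length p = 3:

One valid decomposition:
- u = 'ab'
- v = 'c'
- x = 'a'
- y = 'b'
- z = 'c'

Verification:
- uvxyz = 'ab' + 'c' + 'a' + 'b' + 'c' = abcabc ✓
- |vxy| = |'cab'| = 3 ≤ 3 ✓
- |vy| = |'cb'| = 2 > 0 ✓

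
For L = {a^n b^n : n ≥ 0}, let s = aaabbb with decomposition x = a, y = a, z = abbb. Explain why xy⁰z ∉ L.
xy⁰z = aabbb ∉ L

Pumping with i = 0 replaces y = a by y⁰ = ε:
- Original: s = xyz = aaabbb; aaabbb = a^3 b^3 has equal counts (3 = 3), so it is in L
- Pumped: xy⁰z = a · ε · abbb = aabbb
- aabbb has 2 a's and 3 b's; 2 ≠ 3, so it is not in L

The pumping lemma would require xy⁰z ∈ L, so this decomposition yields a contradiction.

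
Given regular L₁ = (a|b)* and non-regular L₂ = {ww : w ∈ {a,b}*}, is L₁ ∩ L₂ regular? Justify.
No — L₁ ∩ L₂ is not regular.

(a|b)* is all strings over {a,b}, so L₁ ∩ L₂ = {ww : w ∈ {a,b}*} = L₂ itself, which is not regular (pump s = a^p b a^p b).

Note that the bare facts "L₁ regular, L₂ non-regular" do not settle the question by themselves: the closure of regular languages under ∪, ∩, complement and difference applies only when BOTH operands are regular. With a non-regular operand the result can come out regular or non-regular depending on the specific languages, so one has to work out L₁ ∩ L₂ for this particular pair, as above.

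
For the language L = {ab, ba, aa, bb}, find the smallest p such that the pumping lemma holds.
p = 3

For a finite language L, the pumping lemma holds vacuously if p > max|s| for s ∈ L.

The longest string in L = {ab, ba, aa, bb} has length 2.
If p = 3, then no string s ∈ L has |s| ≥ p, so the condition is vacuously true.

The minimum pumping length is p = 3.

Why no smaller p works: for any p ≤ 2, the longest string s ∈ L has |s| = 2 ≥ p, so it would
have to be pumpable; but pumping up (i = 2, 3, ...) produces ever longer strings, which cannot all lie in the
finite language L. So the pumping property fails for every p ≤ 2.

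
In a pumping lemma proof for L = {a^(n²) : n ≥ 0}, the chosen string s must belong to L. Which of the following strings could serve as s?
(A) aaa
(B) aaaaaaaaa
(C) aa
(B) aaaaaaaaa

The pumping lemma is applied to a string s that lies in L, so first check membership of each option:
- (A) aaa has length 3, strictly between 1² = 1 and 2² = 4, so it is not in L ✗
- (B) aaaaaaaaa has length 9 = 3², a perfect square, so it is in L ✓
- (C) aa has length 2, strictly between 1² = 1 and 2² = 4, so it is not in L ✗

Only (B) aaaaaaaaa is in L, so it is the only candidate that could play the role of s.
(In a complete proof one picks s in terms of the pumping length p so that |s| ≥ p is guaranteed; a fixed string like aaaaaaaaa illustrates the shape of such an s.)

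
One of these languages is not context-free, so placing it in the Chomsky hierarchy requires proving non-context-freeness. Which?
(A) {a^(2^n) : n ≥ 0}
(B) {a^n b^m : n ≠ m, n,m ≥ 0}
(A) {a^(2^n) : n ≥ 0}

(A) {a^(2^n) : n ≥ 0} requires the CFL pumping lemma.

- {a^n b^m : n ≠ m, n,m ≥ 0} is context-free (but not regular)
  • Can be shown non-regular with the regular pumping lemma
  • After pumping a's, we can make n = m

- {a^(2^n) : n ≥ 0} is NOT context-free
  • Requires the CFL pumping lemma to prove
  • Gaps between powers of 2 grow exponentially

The CFL pumping lemma is "stronger" in that it can prove non-membership
in the larger class of context-free languages.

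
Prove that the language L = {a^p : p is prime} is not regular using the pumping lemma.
Assume for contradiction that L is regular, and let p ≥ 1 be the pumping length given by the pumping lemma.
Choose a prime q with q ≥ p (one exists because there are infinitely many primes) and let s = a^q. Then s ∈ L and |s| = q ≥ p.
By the pumping lemma, s = xyz for some x, y, z with |xy| ≤ p, |y| ≥ 1, and xy^i z ∈ L for every i ≥ 0.
Here y = a^k for some k with 1 ≤ k ≤ p, and xy^i z = a^(q + (i − 1)k) for every i ≥ 0.

Take i = q + 1: |xy^(q+1) z| = q + qk = q(k + 1).
Both factors satisfy q ≥ 2 and k + 1 ≥ 2, so q(k + 1) is composite, and xy^(q+1) z ∉ L.

This contradicts the pumping lemma, which requires xy^i z ∈ L for all i ≥ 0.
Hence L = {a^p : p is prime} is not regular. ∎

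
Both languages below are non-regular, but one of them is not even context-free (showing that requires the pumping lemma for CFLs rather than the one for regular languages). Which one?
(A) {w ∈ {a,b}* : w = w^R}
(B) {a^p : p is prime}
(B) {a^p : p is prime}

(B) {a^p : p is prime} requires the CFL pumping lemma.

- {w ∈ {a,b}* : w = w^R} is context-free (but not regular)
  • Can be shown non-regular with the regular pumping lemma
  • After pumping, the string is no longer symmetric

- {a^p : p is prime} is NOT context-free
  • Requires the CFL pumping lemma to prove
  • The CFL pumping lemma also fails because prime gaps are unbounded

The CFL pumping lemma is "stronger" in that it can prove non-membership
in the larger class of context-free languages.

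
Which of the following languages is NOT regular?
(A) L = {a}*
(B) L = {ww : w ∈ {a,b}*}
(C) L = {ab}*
(B) {ww : w ∈ {a,b}*}

(B) L = {ww : w ∈ {a,b}*} is NOT regular.

The pumping lemma can be used to prove this:
After pumping, the two halves no longer match

The other languages are regular because they can be recognized by finite automata.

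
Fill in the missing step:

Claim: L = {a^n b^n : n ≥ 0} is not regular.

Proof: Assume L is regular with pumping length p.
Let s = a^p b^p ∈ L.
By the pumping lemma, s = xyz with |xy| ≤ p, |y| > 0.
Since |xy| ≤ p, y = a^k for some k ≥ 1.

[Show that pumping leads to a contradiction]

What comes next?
Consider xy²z = a^(p+k) b^p.

Since k ≥ 1, we have p + k > p.
So xy²z has more a's than b's: (p+k) a's vs p b's.
This means xy²z ∉ L because a^n b^n requires equal counts.

This contradicts the pumping lemma which states xy²z ∈ L.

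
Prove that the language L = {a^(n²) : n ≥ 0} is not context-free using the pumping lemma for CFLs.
Assume for contradiction that L is context-free, and let p ≥ 1 be the pumping length given by the pumping lemma for CFLs.
Choose s = a^(p²). Then s ∈ L and |s| = p² ≥ p.
By the CFL pumping lemma, s = uvxyz for some u, v, x, y, z with |vxy| ≤ p, |vy| ≥ 1, and uv^i xy^i z ∈ L for every i ≥ 0.
All symbols are a's, so only lengths matter: let k = |vy|, with 1 ≤ k ≤ |vxy| ≤ p.

Take i = 2: |uv²xy²z| = p² + k, and p² < p² + k ≤ p² + p < (p + 1)².
So the length lies strictly between consecutive squares and is not a perfect square; uv²xy²z ∉ L.

This contradicts the CFL pumping lemma, which requires uv^i xy^i z ∈ L for all i ≥ 0.
Hence L = {a^(n²) : n ≥ 0} is not context-free. ∎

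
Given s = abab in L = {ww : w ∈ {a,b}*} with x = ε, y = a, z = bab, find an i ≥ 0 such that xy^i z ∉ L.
i = 0

xy⁰z = ε · ε · bab = bab; bab has odd length 3, so it cannot be written as ww and is not in L.
(Other choices also work, e.g. i = 2, 3; only i = 1 is guaranteed to stay in L since xy¹z = s.)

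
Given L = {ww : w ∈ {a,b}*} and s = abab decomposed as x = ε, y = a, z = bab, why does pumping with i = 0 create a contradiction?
xy⁰z = bab ∉ L

Pumping with i = 0 replaces y = a by y⁰ = ε:
- Original: s = xyz = abab; abab splits into halves ab · ab, which are equal, so it is in L (w = ab)
- Pumped: xy⁰z = ε · ε · bab = bab
- bab has odd length 3, so it cannot be written as ww and is not in L

The pumping lemma would require xy⁰z ∈ L, so this decomposition yields a contradiction.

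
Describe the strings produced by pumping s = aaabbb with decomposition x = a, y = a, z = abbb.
{xy^i z : i ≥ 0} = {a^(2+i) b^3 : i ≥ 0} = {aabbb, aaabbb, aaaabbb, ...}

With x = a, y = a, z = abbb: Starting with aaabbb and pumping the second 'a', we get strings with 2+i a's followed by 3 b's for i = 0, 1, 2, ...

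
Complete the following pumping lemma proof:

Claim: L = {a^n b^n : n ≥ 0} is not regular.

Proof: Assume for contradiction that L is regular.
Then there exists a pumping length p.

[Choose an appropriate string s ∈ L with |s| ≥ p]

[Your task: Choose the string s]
s = a^p b^p

This string is in L (has equal a's and b's) and has length 2p ≥ p.
Any decomposition xyz with |xy| ≤ p means y consists only of a's,
so pumping will unbalance the counts.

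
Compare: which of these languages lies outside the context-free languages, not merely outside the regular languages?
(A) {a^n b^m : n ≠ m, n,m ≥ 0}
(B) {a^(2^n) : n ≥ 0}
(B) {a^(2^n) : n ≥ 0}

(B) {a^(2^n) : n ≥ 0} requires the CFL pumping lemma.

- {a^n b^m : n ≠ m, n,m ≥ 0} is context-free (but not regular)
  • Can be shown non-regular with the regular pumping lemma
  • After pumping a's, we can make n = m

- {a^(2^n) : n ≥ 0} is NOT context-free
  • Requires the CFL pumping lemma to prove
  • Gaps between powers of 2 grow exponentially

The CFL pumping lemma is "stronger" in that it can prove non-membership
in the larger class of context-free languages.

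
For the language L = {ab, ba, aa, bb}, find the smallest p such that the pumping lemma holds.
p = 3

For a finite language L, the pumping lemma holds vacuously if p > max|s| for s ∈ L.

The longest string in L = {ab, ba, aa, bb} has length 2.
If p = 3, then no string s ∈ L has |s| ≥ p, so the condition is vacuously true.

The minimum pumping length is p = 3.

Why no smaller p works: for any p ≤ 2, the longest string s ∈ L has |s| = 2 ≥ p, so it would
have to be pumpable; but pumping up (i = 2, 3, ...) produces ever longer strings, which cannot all lie in the
finite language L. So the pumping property fails for every p ≤ 2.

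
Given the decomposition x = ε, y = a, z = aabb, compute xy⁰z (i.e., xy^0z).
aabb

Given x = '', y = 'a', z = 'aabb' and i = 0:

xy^0z = x + y·y·...·y (0 times) + z
       = '' + 'a'^0 + 'aabb'
       = '' + '' + 'aabb'
       = 'aabb'

The pumped string is 'aabb' with length 4.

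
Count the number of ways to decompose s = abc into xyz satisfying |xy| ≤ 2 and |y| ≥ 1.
3

For s = 'abc' with pumping length p = 2:

Constraints: |xy| ≤ 2, |y| > 0

Valid decompositions (|xy| ≤ p, |y| ≥ 1):
  • x='', y='a', z='bc'
  • x='a', y='b', z='c'
  • x='', y='ab', z='c'

Total count: 3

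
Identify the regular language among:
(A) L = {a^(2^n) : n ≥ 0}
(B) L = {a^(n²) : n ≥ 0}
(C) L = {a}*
(C) {a}*

(C) L = {a}* is regular.

This can be recognized by a finite automaton (DFA/NFA).
Regular expressions like {a}* define regular languages.

The other choices are not regular:
- {a^(n²) : n ≥ 0}: After pumping, length is no longer a perfect square
- {a^(2^n) : n ≥ 0}: After pumping, length is no longer a power of 2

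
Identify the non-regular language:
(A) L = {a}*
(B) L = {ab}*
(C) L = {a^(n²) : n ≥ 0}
(C) {a^(n²) : n ≥ 0}

(C) L = {a^(n²) : n ≥ 0} is NOT regular.

The pumping lemma can be used to prove this:
After pumping, length is no longer a perfect square

The other languages are regular because they can be recognized by finite automata.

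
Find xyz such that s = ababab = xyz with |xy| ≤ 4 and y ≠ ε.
x = '', y = 'a', z = 'babab'

For s = ababab and p = 4, one valid decomposition is:
- x = '' (length 0)
- y = 'a' (length 1)
- z = 'babab' (length 5)

Verification:
- xyz = '' + 'a' + 'babab' = ababab ✓
- |xy| = 1 ≤ 4 ✓
- |y| = 1 > 0 ✓

All pumping lemma constraints are satisfied.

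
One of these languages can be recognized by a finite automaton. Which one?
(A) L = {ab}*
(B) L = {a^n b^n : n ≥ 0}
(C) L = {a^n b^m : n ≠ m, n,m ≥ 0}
(A) {ab}*

(A) L = {ab}* is regular.

This can be recognized by a finite automaton (DFA/NFA).
Regular expressions like {ab}* define regular languages.

The other choices are not regular:
- {a^n b^n : n ≥ 0}: After pumping, the number of a's and b's become unequal
- {a^n b^m : n ≠ m, n,m ≥ 0}: After pumping a's, we can make n = m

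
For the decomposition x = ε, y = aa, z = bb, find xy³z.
aaaaaabb

Given x = '', y = 'aa', z = 'bb' and i = 3:

xy^3z = x + y·y·...·y (3 times) + z
       = '' + 'aa'^3 + 'bb'
       = '' + 'aaaaaa' + 'bb'
       = 'aaaaaabb'

The pumped string is 'aaaaaabb' with length 8.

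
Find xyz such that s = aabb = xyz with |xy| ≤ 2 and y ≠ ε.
x = '', y = 'a', z = 'abb'

For s = aabb and p = 2, one valid decomposition is:
- x = '' (length 0)
- y = 'a' (length 1)
- z = 'abb' (length 3)

Verification:
- xyz = '' + 'a' + 'abb' = aabb ✓
- |xy| = 1 ≤ 2 ✓
- |y| = 1 > 0 ✓

All pumping lemma constraints are satisfied.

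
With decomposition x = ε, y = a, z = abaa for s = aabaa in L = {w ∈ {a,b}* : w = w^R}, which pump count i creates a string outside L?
i = 2

xy²z = ε · aa · abaa = aaabaa; aaabaa reversed is aabaaa ≠ aaabaa, so it is not a palindrome and is not in L.
(Other choices also work, e.g. i = 0, 3; only i = 1 is guaranteed to stay in L since xy¹z = s.)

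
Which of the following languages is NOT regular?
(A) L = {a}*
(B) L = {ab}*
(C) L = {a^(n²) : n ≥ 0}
(C) {a^(n²) : n ≥ 0}

(C) L = {a^(n²) : n ≥ 0} is NOT regular.

The pumping lemma can be used to prove this:
After pumping, length is no longer a perfect square

The other languages are regular because they can be recognized by finite automata.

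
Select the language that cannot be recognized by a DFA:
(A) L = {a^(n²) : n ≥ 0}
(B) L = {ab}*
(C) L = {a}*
(A) {a^(n²) : n ≥ 0}

(A) L = {a^(n²) : n ≥ 0} is NOT regular.

The pumping lemma can be used to prove this:
After pumping, length is no longer a perfect square

The other languages are regular because they can be recognized by finite automata.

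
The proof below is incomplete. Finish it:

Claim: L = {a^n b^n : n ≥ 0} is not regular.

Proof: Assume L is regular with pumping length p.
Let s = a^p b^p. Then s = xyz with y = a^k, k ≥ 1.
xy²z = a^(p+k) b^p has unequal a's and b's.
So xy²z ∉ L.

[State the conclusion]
This contradicts the pumping lemma for regular languages,
which guarantees xy^i z ∈ L for all i ≥ 0.

Since our assumption that L is regular leads to a contradiction,
we conclude that L = {a^n b^n : n ≥ 0} is NOT regular. ∎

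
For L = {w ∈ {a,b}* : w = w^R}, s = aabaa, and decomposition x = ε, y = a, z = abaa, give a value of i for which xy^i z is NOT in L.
i = 2

xy²z = ε · aa · abaa = aaabaa; aaabaa reversed is aabaaa ≠ aaabaa, so it is not a palindrome and is not in L.
(Other choices also work, e.g. i = 0, 3; only i = 1 is guaranteed to stay in L since xy¹z = s.)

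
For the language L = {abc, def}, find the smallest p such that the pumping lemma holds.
p = 4

For a finite language L, the pumping lemma holds vacuously if p > max|s| for s ∈ L.

The longest string in L = {abc, def} has length 3.
If p = 4, then no string s ∈ L has |s| ≥ p, so the condition is vacuously true.

The minimum pumping length is p = 4.

Why no smaller p works: for any p ≤ 3, the longest string s ∈ L has |s| = 3 ≥ p, so it would
have to be pumpable; but pumping up (i = 2, 3, ...) produces ever longer strings, which cannot all lie in the
finite language L. So the pumping property fails for every p ≤ 3.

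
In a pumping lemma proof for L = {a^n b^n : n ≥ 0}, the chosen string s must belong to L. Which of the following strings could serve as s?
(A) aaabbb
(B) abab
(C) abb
(A) aaabbb

The pumping lemma is applied to a string s that lies in L, so first check membership of each option:
- (A) aaabbb = a^3 b^3 has equal counts (3 = 3), so it is in L ✓
- (B) abab has an a after a b, so it is not of the form a^n b^n and is not in L ✗
- (C) abb has 1 a's and 2 b's; 1 ≠ 2, so it is not in L ✗

Only (A) aaabbb is in L, so it is the only candidate that could play the role of s.
(In a complete proof one picks s in terms of the pumping length p so that |s| ≥ p is guaranteed; a fixed string like aaabbb illustrates the shape of such an s.)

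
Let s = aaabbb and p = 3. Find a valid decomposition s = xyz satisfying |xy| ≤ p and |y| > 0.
x = 'a', y = 'a', z = 'abbb'

For s = aaabbb and p = 3, one valid decomposition is:
- x = 'a' (length 1)
- y = 'a' (length 1)
- z = 'abbb' (length 4)

Verification:
- xyz = 'a' + 'a' + 'abbb' = aaabbb ✓
- |xy| = 2 ≤ 3 ✓
- |y| = 1 > 0 ✓

All pumping lemma constraints are satisfied.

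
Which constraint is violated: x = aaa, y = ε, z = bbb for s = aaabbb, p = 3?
Violated: |y| > 0

The decomposition x = aaa, y = ε, z = bbb for s = aaabbb with p = 3
violates the constraint: |y| > 0

|y| = 0, but the pumping lemma requires |y| > 0 (y must be non-empty).

Pumping lemma constraints:
1. xyz = s (decomposition is valid)
2. |xy| ≤ p
3. |y| > 0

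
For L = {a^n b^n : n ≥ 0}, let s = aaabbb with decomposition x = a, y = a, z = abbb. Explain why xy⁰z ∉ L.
xy⁰z = aabbb ∉ L

Pumping with i = 0 replaces y = a by y⁰ = ε:
- Original: s = xyz = aaabbb; aaabbb = a^3 b^3 has equal counts (3 = 3), so it is in L
- Pumped: xy⁰z = a · ε · abbb = aabbb
- aabbb has 2 a's and 3 b's; 2 ≠ 3, so it is not in L

The pumping lemma would require xy⁰z ∈ L, so this decomposition yields a contradiction.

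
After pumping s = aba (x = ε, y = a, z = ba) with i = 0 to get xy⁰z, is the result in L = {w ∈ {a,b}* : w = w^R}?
No

xy⁰z = ε · ε · ba = ba.
ba reversed is ab ≠ ba, so it is not a palindrome and is not in L.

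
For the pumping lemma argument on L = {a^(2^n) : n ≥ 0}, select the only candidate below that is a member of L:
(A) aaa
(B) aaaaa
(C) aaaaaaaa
(C) aaaaaaaa

The pumping lemma is applied to a string s that lies in L, so first check membership of each option:
- (A) aaa has length 3, strictly between 2^1 = 2 and 2^2 = 4, so it is not in L ✗
- (B) aaaaa has length 5, strictly between 2^2 = 4 and 2^3 = 8, so it is not in L ✗
- (C) aaaaaaaa has length 8 = 2^3, so it is in L ✓

Only (C) aaaaaaaa is in L, so it is the only candidate that could play the role of s.
(In a complete proof one picks s in terms of the pumping length p so that |s| ≥ p is guaranteed; a fixed string like aaaaaaaa illustrates the shape of such an s.)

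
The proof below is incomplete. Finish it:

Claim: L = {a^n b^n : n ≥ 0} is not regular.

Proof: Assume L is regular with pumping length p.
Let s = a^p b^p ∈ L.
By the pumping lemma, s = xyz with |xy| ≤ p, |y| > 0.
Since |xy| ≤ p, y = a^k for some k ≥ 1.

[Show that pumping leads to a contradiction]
Consider xy²z = a^(p+k) b^p.

Since k ≥ 1, we have p + k > p.
So xy²z has more a's than b's: (p+k) a's vs p b's.
This means xy²z ∉ L because a^n b^n requires equal counts.

This contradicts the pumping lemma which states xy²z ∈ L.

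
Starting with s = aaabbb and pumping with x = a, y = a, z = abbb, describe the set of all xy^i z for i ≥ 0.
{xy^i z : i ≥ 0} = {a^(2+i) b^3 : i ≥ 0} = {aabbb, aaabbb, aaaabbb, ...}

With x = a, y = a, z = abbb: Starting with aaabbb and pumping the second 'a', we get strings with 2+i a's followed by 3 b's for i = 0, 1, 2, ...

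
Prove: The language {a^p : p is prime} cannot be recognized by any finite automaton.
Assume for contradiction that L is regular, and let p ≥ 1 be the pumping length given by the pumping lemma.
Choose a prime q with q ≥ p (one exists because there are infinitely many primes) and let s = a^q. Then s ∈ L and |s| = q ≥ p.
By the pumping lemma, s = xyz for some x, y, z with |xy| ≤ p, |y| ≥ 1, and xy^i z ∈ L for every i ≥ 0.
Here y = a^k for some k with 1 ≤ k ≤ p, and xy^i z = a^(q + (i − 1)k) for every i ≥ 0.

Take i = q + 1: |xy^(q+1) z| = q + qk = q(k + 1).
Both factors satisfy q ≥ 2 and k + 1 ≥ 2, so q(k + 1) is composite, and xy^(q+1) z ∉ L.

This contradicts the pumping lemma, which requires xy^i z ∈ L for all i ≥ 0.
Hence L = {a^p : p is prime} is not regular. ∎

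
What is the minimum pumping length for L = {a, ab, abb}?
p = 4

For a finite language L, the pumping lemma holds vacuously if p > max|s| for s ∈ L.

The longest string in L = {a, ab, abb} has length 3.
If p = 4, then no string s ∈ L has |s| ≥ p, so the condition is vacuously true.

The minimum pumping length is p = 4.

Why no smaller p works: for any p ≤ 3, the longest string s ∈ L has |s| = 3 ≥ p, so it would
have to be pumpable; but pumping up (i = 2, 3, ...) produces ever longer strings, which cannot all lie in the
finite language L. So the pumping property fails for every p ≤ 3.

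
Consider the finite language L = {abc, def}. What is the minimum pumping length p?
p = 4

For a finite language L, the pumping lemma holds vacuously if p > max|s| for s ∈ L.

The longest string in L = {abc, def} has length 3.
If p = 4, then no string s ∈ L has |s| ≥ p, so the condition is vacuously true.

The minimum pumping length is p = 4.

Why no smaller p works: for any p ≤ 3, the longest string s ∈ L has |s| = 3 ≥ p, so it would
have to be pumpable; but pumping up (i = 2, 3, ...) produces ever longer strings, which cannot all lie in the
finite language L. So the pumping property fails for every p ≤ 3.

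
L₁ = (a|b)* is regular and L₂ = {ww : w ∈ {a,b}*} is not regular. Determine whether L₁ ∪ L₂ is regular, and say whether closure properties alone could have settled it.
Yes — L₁ ∪ L₂ is regular.

{ww} ⊆ (a|b)*, so L₁ ∪ L₂ = (a|b)*, which is regular.

Note that the bare facts "L₁ regular, L₂ non-regular" do not settle the question by themselves: the closure of regular languages under ∪, ∩, complement and difference applies only when BOTH operands are regular. With a non-regular operand the result can come out regular or non-regular depending on the specific languages, so one has to work out L₁ ∪ L₂ for this particular pair, as above.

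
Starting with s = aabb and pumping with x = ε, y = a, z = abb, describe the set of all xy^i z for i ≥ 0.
{xy^i z : i ≥ 0} = {a^(i+1) b^2 : i ≥ 0} = {abb, aabb, aaabb, ...}

With x = ε, y = a, z = abb: Starting with aabb and pumping the first 'a' (z = abb keeps the second 'a'), we get strings with i+1 a's followed by 2 b's for i = 0, 1, 2, ...; note bb is not produced because z always contributes one a.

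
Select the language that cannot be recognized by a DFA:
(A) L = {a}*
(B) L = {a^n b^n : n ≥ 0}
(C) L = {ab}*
(B) {a^n b^n : n ≥ 0}

(B) L = {a^n b^n : n ≥ 0} is NOT regular.

The pumping lemma can be used to prove this:
After pumping, the number of a's and b's become unequal

The other languages are regular because they can be recognized by finite automata.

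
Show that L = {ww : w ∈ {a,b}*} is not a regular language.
Assume for contradiction that L is regular, and let p ≥ 1 be the pumping length given by the pumping lemma.
Choose s = a^p b a^p b. Then s ∈ L (take w = a^p b) and |s| = 2p + 2 ≥ p.
By the pumping lemma, s = xyz for some x, y, z with |xy| ≤ p, |y| ≥ 1, and xy^i z ∈ L for every i ≥ 0.
Since |xy| ≤ p and the first p symbols of s are all a's, y = a^k for some k with 1 ≤ k ≤ p.

Take i = 2: t = xy²z = a^(p + k) b a^p b.
Suppose t = uu for some string u. The string t contains exactly two b's and ends in b, so u contains exactly one b and ends in b; hence u = a^j b for some j, and uu = a^j b a^j b. Comparing with t = a^(p + k) b a^p b forces j = p + k (first block) and j = p (second block), which is impossible since k ≥ 1. So t ∉ L.

This contradicts the pumping lemma, which requires xy^i z ∈ L for all i ≥ 0.
Hence L = {ww : w ∈ {a,b}*} is not regular. ∎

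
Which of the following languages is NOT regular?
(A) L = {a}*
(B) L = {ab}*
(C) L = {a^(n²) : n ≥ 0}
(C) {a^(n²) : n ≥ 0}

(C) L = {a^(n²) : n ≥ 0} is NOT regular.

The pumping lemma can be used to prove this:
After pumping, length is no longer a perfect square

The other languages are regular because they can be recognized by finite automata.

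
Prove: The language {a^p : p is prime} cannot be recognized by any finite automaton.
Assume for contradiction that L is regular, and let p ≥ 1 be the pumping length given by the pumping lemma.
Choose a prime q with q ≥ p (one exists because there are infinitely many primes) and let s = a^q. Then s ∈ L and |s| = q ≥ p.
By the pumping lemma, s = xyz for some x, y, z with |xy| ≤ p, |y| ≥ 1, and xy^i z ∈ L for every i ≥ 0.
Here y = a^k for some k with 1 ≤ k ≤ p, and xy^i z = a^(q + (i − 1)k) for every i ≥ 0.

Take i = q + 1: |xy^(q+1) z| = q + qk = q(k + 1).
Both factors satisfy q ≥ 2 and k + 1 ≥ 2, so q(k + 1) is composite, and xy^(q+1) z ∉ L.

This contradicts the pumping lemma, which requires xy^i z ∈ L for all i ≥ 0.
Hence L = {a^p : p is prime} is not regular. ∎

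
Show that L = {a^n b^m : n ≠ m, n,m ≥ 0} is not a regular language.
Assume for contradiction that L is regular, and let p ≥ 1 be the pumping length given by the pumping lemma.
Choose s = a^p b^(p + p!). Then s ∈ L because p ≠ p + p! (as p! ≥ 1), and |s| ≥ p.
By the pumping lemma, s = xyz for some x, y, z with |xy| ≤ p, |y| ≥ 1, and xy^i z ∈ L for every i ≥ 0.
Since |xy| ≤ p and the first p symbols of s are all a's, y = a^k for some k with 1 ≤ k ≤ p.
For every i ≥ 0, xy^i z = a^(p + (i − 1)k) b^(p + p!).

Because 1 ≤ k ≤ p, k divides p!. Let t = p!/k (a positive integer) and take i = t + 1.
Then the number of a's is p + tk = p + p!, which equals the number of b's.
So xy^(t+1) z = a^(p + p!) b^(p + p!) has equally many a's and b's and is NOT in L.

This contradicts the pumping lemma, which requires xy^i z ∈ L for all i ≥ 0.
Hence L = {a^n b^m : n ≠ m, n,m ≥ 0} is not regular. ∎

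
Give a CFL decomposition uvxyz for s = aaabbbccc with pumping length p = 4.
u='aa', v='a', x='bb', y='b', z='ccc'

For s = aaabbbccc with pumping length p = 4:

One valid decomposition:
- u = 'aa'
- v = 'a'
- x = 'bb'
- y = 'b'
- z = 'ccc'

Verification:
- uvxyz = 'aa' + 'a' + 'bb' + 'b' + 'ccc' = aaabbbccc ✓
- |vxy| = |'abbb'| = 4 ≤ 4 ✓
- |vy| = |'ab'| = 2 > 0 ✓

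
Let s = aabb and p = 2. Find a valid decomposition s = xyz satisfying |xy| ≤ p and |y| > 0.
x = 'a', y = 'a', z = 'bb'

For s = aabb and p = 2, one valid decomposition is:
- x = 'a' (length 1)
- y = 'a' (length 1)
- z = 'bb' (length 2)

Verification:
- xyz = 'a' + 'a' + 'bb' = aabb ✓
- |xy| = 2 ≤ 2 ✓
- |y| = 1 > 0 ✓

All pumping lemma constraints are satisfied.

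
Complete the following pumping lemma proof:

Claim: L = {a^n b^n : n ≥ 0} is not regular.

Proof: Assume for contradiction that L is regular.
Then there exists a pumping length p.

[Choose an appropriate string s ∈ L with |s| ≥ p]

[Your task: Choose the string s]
s = a^p b^p

This string is in L (has equal a's and b's) and has length 2p ≥ p.
Any decomposition xyz with |xy| ≤ p means y consists only of a's,
so pumping will unbalance the counts.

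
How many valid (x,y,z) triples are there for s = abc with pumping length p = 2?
3

For s = 'abc' with pumping length p = 2:

Constraints: |xy| ≤ 2, |y| > 0

Valid decompositions (|xy| ≤ p, |y| ≥ 1):
  • x='', y='a', z='bc'
  • x='a', y='b', z='c'
  • x='', y='ab', z='c'

Total count: 3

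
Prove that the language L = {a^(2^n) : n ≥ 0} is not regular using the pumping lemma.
Assume for contradiction that L is regular, and let p ≥ 1 be the pumping length given by the pumping lemma.
Choose s = a^(2^p). Then s ∈ L and |s| = 2^p ≥ p.
By the pumping lemma, s = xyz for some x, y, z with |xy| ≤ p, |y| ≥ 1, and xy^i z ∈ L for every i ≥ 0.
Here y = a^k for some k with 1 ≤ k ≤ |xy| ≤ p, and p < 2^p.

Take i = 2: |xy²z| = 2^p + k.
Now 2^p < 2^p + k ≤ 2^p + p < 2^p + 2^p = 2^(p+1).
So |xy²z| lies strictly between the consecutive powers of two 2^p and 2^(p+1), hence is not a power of 2, and xy²z ∉ L.

This contradicts the pumping lemma, which requires xy^i z ∈ L for all i ≥ 0.
Hence L = {a^(2^n) : n ≥ 0} is not regular. ∎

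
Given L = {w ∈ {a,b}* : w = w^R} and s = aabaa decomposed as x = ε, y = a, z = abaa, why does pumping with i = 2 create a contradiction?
xy²z = aaabaa ∉ L

Pumping with i = 2 replaces y = a by y² = aa:
- Original: s = xyz = aabaa; aabaa reversed is aabaa, the same string, so it is a palindrome and is in L
- Pumped: xy²z = ε · aa · abaa = aaabaa
- aaabaa reversed is aabaaa ≠ aaabaa, so it is not a palindrome and is not in L

The pumping lemma would require xy²z ∈ L, so this decomposition yields a contradiction.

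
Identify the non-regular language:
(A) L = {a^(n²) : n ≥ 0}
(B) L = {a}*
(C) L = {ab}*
(A) {a^(n²) : n ≥ 0}

(A) L = {a^(n²) : n ≥ 0} is NOT regular.

The pumping lemma can be used to prove this:
After pumping, length is no longer a perfect square

The other languages are regular because they can be recognized by finite automata.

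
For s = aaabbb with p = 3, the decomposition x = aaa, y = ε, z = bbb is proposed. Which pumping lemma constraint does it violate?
Violated: |y| > 0

The decomposition x = aaa, y = ε, z = bbb for s = aaabbb with p = 3
violates the constraint: |y| > 0

|y| = 0, but the pumping lemma requires |y| > 0 (y must be non-empty).

Pumping lemma constraints:
1. xyz = s (decomposition is valid)
2. |xy| ≤ p
3. |y| > 0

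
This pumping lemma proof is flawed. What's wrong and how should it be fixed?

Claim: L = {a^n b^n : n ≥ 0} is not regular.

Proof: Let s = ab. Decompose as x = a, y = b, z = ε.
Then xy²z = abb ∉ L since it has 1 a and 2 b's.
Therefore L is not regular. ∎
Error: The string s = ab might be shorter than the pumping length p.

Correction: Choose s = a^p b^p to ensure |s| ≥ p. Also, the decomposition is wrong: with |xy| ≤ p, y cannot include b's when s starts with p a's.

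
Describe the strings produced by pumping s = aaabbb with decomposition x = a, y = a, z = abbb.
{xy^i z : i ≥ 0} = {a^(2+i) b^3 : i ≥ 0} = {aabbb, aaabbb, aaaabbb, ...}

With x = a, y = a, z = abbb: Starting with aaabbb and pumping the second 'a', we get strings with 2+i a's followed by 3 b's for i = 0, 1, 2, ...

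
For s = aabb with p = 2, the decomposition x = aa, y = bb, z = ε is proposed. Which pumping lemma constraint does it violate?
Violated: |xy| ≤ p

The decomposition x = aa, y = bb, z = ε for s = aabb with p = 2
violates the constraint: |xy| ≤ p

|xy| = |aabb| = 4 > 2 = p. The decomposition puts too many characters in xy.

Pumping lemma constraints:
1. xyz = s (decomposition is valid)
2. |xy| ≤ p
3. |y| > 0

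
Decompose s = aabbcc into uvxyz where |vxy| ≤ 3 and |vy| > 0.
u='aa', v='b', x='b', y='c', z='c'

For s = aabbcc with pumping length p = 3:

One valid decomposition:
- u = 'aa'
- v = 'b'
- x = 'b'
- y = 'c'
- z = 'c'

Verification:
- uvxyz = 'aa' + 'b' + 'b' + 'c' + 'c' = aabbcc ✓
- |vxy| = |'bbc'| = 3 ≤ 3 ✓
- |vy| = |'bc'| = 2 > 0 ✓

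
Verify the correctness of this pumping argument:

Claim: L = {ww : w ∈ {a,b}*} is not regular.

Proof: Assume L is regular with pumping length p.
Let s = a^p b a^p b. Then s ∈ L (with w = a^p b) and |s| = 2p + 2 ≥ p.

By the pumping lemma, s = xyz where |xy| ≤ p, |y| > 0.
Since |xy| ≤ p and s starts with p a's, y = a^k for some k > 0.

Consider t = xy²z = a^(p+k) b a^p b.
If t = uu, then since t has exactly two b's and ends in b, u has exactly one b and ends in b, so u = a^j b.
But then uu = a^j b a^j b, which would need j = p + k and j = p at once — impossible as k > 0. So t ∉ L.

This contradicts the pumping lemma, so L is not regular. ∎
The proof is correct.

This proof is valid because:
1. s = a^p b a^p b is in L and is chosen in terms of p, so |s| ≥ p holds for every p
2. The decomposition analysis is correct: |xy| ≤ p forces y to lie inside the leading a's
3. The contradiction is valid: the argument shows a^(p+k) b a^p b cannot be split into two equal halves
4. The conclusion follows logically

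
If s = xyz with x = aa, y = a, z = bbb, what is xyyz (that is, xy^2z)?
aaaabbb

Given x = 'aa', y = 'a', z = 'bbb' and i = 2:

xy^2z = x + y·y·...·y (2 times) + z
       = 'aa' + 'a'^2 + 'bbb'
       = 'aa' + 'aa' + 'bbb'
       = 'aaaabbb'

The pumped string is 'aaaabbb' with length 7.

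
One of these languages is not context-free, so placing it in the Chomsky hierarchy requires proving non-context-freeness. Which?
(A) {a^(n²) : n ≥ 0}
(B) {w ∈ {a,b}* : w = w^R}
(A) {a^(n²) : n ≥ 0}

(A) {a^(n²) : n ≥ 0} requires the CFL pumping lemma.

- {w ∈ {a,b}* : w = w^R} is context-free (but not regular)
  • Can be shown non-regular with the regular pumping lemma
  • After pumping, the string is no longer symmetric

- {a^(n²) : n ≥ 0} is NOT context-free
  • Requires the CFL pumping lemma to prove
  • Gaps between squares grow unboundedly

The CFL pumping lemma is "stronger" in that it can prove non-membership
in the larger class of context-free languages.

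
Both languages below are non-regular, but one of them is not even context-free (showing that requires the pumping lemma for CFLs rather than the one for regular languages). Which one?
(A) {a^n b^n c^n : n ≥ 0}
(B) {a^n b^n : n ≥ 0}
(A) {a^n b^n c^n : n ≥ 0}

(A) {a^n b^n c^n : n ≥ 0} requires the CFL pumping lemma.

- {a^n b^n : n ≥ 0} is context-free (but not regular)
  • Can be shown non-regular with the regular pumping lemma
  • After pumping, the number of a's and b's become unequal

- {a^n b^n c^n : n ≥ 0} is NOT context-free
  • Requires the CFL pumping lemma to prove
  • Cannot maintain three equal counts simultaneously

The CFL pumping lemma is "stronger" in that it can prove non-membership
in the larger class of context-free languages.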